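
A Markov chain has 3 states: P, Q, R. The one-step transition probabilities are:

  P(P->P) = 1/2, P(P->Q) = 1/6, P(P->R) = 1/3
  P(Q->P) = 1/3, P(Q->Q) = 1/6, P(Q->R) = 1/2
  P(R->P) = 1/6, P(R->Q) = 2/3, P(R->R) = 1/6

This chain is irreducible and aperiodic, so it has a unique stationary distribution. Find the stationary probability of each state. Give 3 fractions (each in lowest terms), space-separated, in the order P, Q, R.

The stationary distribution satisfies pi = pi * P, i.e.:
  pi_P = 1/2*pi_P + 1/3*pi_Q + 1/6*pi_R
  pi_Q = 1/6*pi_P + 1/6*pi_Q + 2/3*pi_R
  pi_R = 1/3*pi_P + 1/2*pi_Q + 1/6*pi_R
with normalization: pi_P + pi_Q + pi_R = 1.

Using the first 2 balance equations plus normalization, the linear system A*pi = b is:
  [-1/2, 1/3, 1/6] . pi = 0
  [1/6, -5/6, 2/3] . pi = 0
  [1, 1, 1] . pi = 1

Solving yields:
  pi_P = 1/3
  pi_Q = 1/3
  pi_R = 1/3

Verification (pi * P):
  1/3*1/2 + 1/3*1/3 + 1/3*1/6 = 1/3 = pi_P  (ok)
  1/3*1/6 + 1/3*1/6 + 1/3*2/3 = 1/3 = pi_Q  (ok)
  1/3*1/3 + 1/3*1/2 + 1/3*1/6 = 1/3 = pi_R  (ok)

Answer: 1/3 1/3 1/3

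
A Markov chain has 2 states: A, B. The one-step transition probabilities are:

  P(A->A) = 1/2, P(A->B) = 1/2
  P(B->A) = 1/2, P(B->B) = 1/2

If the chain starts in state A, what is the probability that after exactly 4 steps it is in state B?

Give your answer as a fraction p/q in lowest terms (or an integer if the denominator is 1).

Answer: 1/2

Derivation:
Computing P^4 by repeated multiplication:
P^1 =
  A: [1/2, 1/2]
  B: [1/2, 1/2]
P^2 =
  A: [1/2, 1/2]
  B: [1/2, 1/2]
P^3 =
  A: [1/2, 1/2]
  B: [1/2, 1/2]
P^4 =
  A: [1/2, 1/2]
  B: [1/2, 1/2]

(P^4)[A -> B] = 1/2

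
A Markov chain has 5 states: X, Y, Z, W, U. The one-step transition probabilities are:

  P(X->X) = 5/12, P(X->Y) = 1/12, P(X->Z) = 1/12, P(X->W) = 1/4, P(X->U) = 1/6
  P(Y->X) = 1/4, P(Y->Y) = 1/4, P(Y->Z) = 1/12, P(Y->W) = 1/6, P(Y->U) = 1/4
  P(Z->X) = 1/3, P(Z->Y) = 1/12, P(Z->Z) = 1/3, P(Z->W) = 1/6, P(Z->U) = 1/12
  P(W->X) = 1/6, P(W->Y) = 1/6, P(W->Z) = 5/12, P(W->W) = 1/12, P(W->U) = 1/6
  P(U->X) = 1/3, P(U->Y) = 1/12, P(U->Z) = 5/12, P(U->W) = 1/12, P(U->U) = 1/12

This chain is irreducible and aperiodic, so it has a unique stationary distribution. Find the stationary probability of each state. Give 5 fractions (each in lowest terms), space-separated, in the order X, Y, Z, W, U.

Answer: 628/1947 62/531 1457/5841 89/531 839/5841

Derivation:
The stationary distribution satisfies pi = pi * P, i.e.:
  pi_X = 5/12*pi_X + 1/4*pi_Y + 1/3*pi_Z + 1/6*pi_W + 1/3*pi_U
  pi_Y = 1/12*pi_X + 1/4*pi_Y + 1/12*pi_Z + 1/6*pi_W + 1/12*pi_U
  pi_Z = 1/12*pi_X + 1/12*pi_Y + 1/3*pi_Z + 5/12*pi_W + 5/12*pi_U
  pi_W = 1/4*pi_X + 1/6*pi_Y + 1/6*pi_Z + 1/12*pi_W + 1/12*pi_U
  pi_U = 1/6*pi_X + 1/4*pi_Y + 1/12*pi_Z + 1/6*pi_W + 1/12*pi_U
with normalization: pi_X + pi_Y + pi_Z + pi_W + pi_U = 1.

Using the first 4 balance equations plus normalization, the linear system A*pi = b is:
  [-7/12, 1/4, 1/3, 1/6, 1/3] . pi = 0
  [1/12, -3/4, 1/12, 1/6, 1/12] . pi = 0
  [1/12, 1/12, -2/3, 5/12, 5/12] . pi = 0
  [1/4, 1/6, 1/6, -11/12, 1/12] . pi = 0
  [1, 1, 1, 1, 1] . pi = 1

Solving yields:
  pi_X = 628/1947
  pi_Y = 62/531
  pi_Z = 1457/5841
  pi_W = 89/531
  pi_U = 839/5841

Verification (pi * P):
  628/1947*5/12 + 62/531*1/4 + 1457/5841*1/3 + 89/531*1/6 + 839/5841*1/3 = 628/1947 = pi_X  (ok)
  628/1947*1/12 + 62/531*1/4 + 1457/5841*1/12 + 89/531*1/6 + 839/5841*1/12 = 62/531 = pi_Y  (ok)
  628/1947*1/12 + 62/531*1/12 + 1457/5841*1/3 + 89/531*5/12 + 839/5841*5/12 = 1457/5841 = pi_Z  (ok)
  628/1947*1/4 + 62/531*1/6 + 1457/5841*1/6 + 89/531*1/12 + 839/5841*1/12 = 89/531 = pi_W  (ok)
  628/1947*1/6 + 62/531*1/4 + 1457/5841*1/12 + 89/531*1/6 + 839/5841*1/12 = 839/5841 = pi_U  (ok)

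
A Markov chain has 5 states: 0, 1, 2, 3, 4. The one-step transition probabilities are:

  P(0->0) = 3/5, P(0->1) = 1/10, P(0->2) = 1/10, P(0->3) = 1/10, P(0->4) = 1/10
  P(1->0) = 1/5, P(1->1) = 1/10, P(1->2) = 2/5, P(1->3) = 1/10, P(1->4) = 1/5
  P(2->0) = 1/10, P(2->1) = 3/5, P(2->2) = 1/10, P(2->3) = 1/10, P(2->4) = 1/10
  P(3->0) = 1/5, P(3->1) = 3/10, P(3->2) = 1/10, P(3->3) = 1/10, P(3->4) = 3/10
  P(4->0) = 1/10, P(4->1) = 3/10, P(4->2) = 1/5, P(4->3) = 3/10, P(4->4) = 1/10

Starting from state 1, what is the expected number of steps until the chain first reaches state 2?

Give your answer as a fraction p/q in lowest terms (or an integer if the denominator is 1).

Let h_i = expected steps to first reach 2 from state i.
Boundary: h_2 = 0.
First-step equations for the other states:
  h_0 = 1 + 3/5*h_0 + 1/10*h_1 + 1/10*h_2 + 1/10*h_3 + 1/10*h_4
  h_1 = 1 + 1/5*h_0 + 1/10*h_1 + 2/5*h_2 + 1/10*h_3 + 1/5*h_4
  h_3 = 1 + 1/5*h_0 + 3/10*h_1 + 1/10*h_2 + 1/10*h_3 + 3/10*h_4
  h_4 = 1 + 1/10*h_0 + 3/10*h_1 + 1/5*h_2 + 3/10*h_3 + 1/10*h_4

Substituting h_2 = 0 and rearranging gives the linear system (I - Q) h = 1:
  [2/5, -1/10, -1/10, -1/10] . (h_0, h_1, h_3, h_4) = 1
  [-1/5, 9/10, -1/10, -1/5] . (h_0, h_1, h_3, h_4) = 1
  [-1/5, -3/10, 9/10, -3/10] . (h_0, h_1, h_3, h_4) = 1
  [-1/10, -3/10, -3/10, 9/10] . (h_0, h_1, h_3, h_4) = 1

Solving yields:
  h_0 = 156/25
  h_1 = 319/75
  h_3 = 421/75
  h_4 = 382/75

Starting state is 1, so the expected hitting time is h_1 = 319/75.

Answer: 319/75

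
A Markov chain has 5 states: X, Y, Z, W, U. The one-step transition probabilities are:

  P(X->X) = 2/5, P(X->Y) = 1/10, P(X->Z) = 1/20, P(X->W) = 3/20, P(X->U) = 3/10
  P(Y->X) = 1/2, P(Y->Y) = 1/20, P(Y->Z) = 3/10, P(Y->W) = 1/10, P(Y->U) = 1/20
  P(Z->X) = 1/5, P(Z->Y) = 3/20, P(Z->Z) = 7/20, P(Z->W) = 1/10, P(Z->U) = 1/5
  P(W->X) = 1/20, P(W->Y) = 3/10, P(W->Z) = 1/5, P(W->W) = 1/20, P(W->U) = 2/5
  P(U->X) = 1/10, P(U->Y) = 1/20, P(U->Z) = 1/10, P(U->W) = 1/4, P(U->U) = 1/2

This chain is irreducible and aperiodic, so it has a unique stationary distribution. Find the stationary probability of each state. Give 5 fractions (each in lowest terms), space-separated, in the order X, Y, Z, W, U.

The stationary distribution satisfies pi = pi * P, i.e.:
  pi_X = 2/5*pi_X + 1/2*pi_Y + 1/5*pi_Z + 1/20*pi_W + 1/10*pi_U
  pi_Y = 1/10*pi_X + 1/20*pi_Y + 3/20*pi_Z + 3/10*pi_W + 1/20*pi_U
  pi_Z = 1/20*pi_X + 3/10*pi_Y + 7/20*pi_Z + 1/5*pi_W + 1/10*pi_U
  pi_W = 3/20*pi_X + 1/10*pi_Y + 1/10*pi_Z + 1/20*pi_W + 1/4*pi_U
  pi_U = 3/10*pi_X + 1/20*pi_Y + 1/5*pi_Z + 2/5*pi_W + 1/2*pi_U
with normalization: pi_X + pi_Y + pi_Z + pi_W + pi_U = 1.

Using the first 4 balance equations plus normalization, the linear system A*pi = b is:
  [-3/5, 1/2, 1/5, 1/20, 1/10] . pi = 0
  [1/10, -19/20, 3/20, 3/10, 1/20] . pi = 0
  [1/20, 3/10, -13/20, 1/5, 1/10] . pi = 0
  [3/20, 1/10, 1/10, -19/20, 1/4] . pi = 0
  [1, 1, 1, 1, 1] . pi = 1

Solving yields:
  pi_X = 4591/20605
  pi_Y = 12016/103025
  pi_Z = 701/4121
  pi_W = 15858/103025
  pi_U = 2667/7925

Verification (pi * P):
  4591/20605*2/5 + 12016/103025*1/2 + 701/4121*1/5 + 15858/103025*1/20 + 2667/7925*1/10 = 4591/20605 = pi_X  (ok)
  4591/20605*1/10 + 12016/103025*1/20 + 701/4121*3/20 + 15858/103025*3/10 + 2667/7925*1/20 = 12016/103025 = pi_Y  (ok)
  4591/20605*1/20 + 12016/103025*3/10 + 701/4121*7/20 + 15858/103025*1/5 + 2667/7925*1/10 = 701/4121 = pi_Z  (ok)
  4591/20605*3/20 + 12016/103025*1/10 + 701/4121*1/10 + 15858/103025*1/20 + 2667/7925*1/4 = 15858/103025 = pi_W  (ok)
  4591/20605*3/10 + 12016/103025*1/20 + 701/4121*1/5 + 15858/103025*2/5 + 2667/7925*1/2 = 2667/7925 = pi_U  (ok)

Answer: 4591/20605 12016/103025 701/4121 15858/103025 2667/7925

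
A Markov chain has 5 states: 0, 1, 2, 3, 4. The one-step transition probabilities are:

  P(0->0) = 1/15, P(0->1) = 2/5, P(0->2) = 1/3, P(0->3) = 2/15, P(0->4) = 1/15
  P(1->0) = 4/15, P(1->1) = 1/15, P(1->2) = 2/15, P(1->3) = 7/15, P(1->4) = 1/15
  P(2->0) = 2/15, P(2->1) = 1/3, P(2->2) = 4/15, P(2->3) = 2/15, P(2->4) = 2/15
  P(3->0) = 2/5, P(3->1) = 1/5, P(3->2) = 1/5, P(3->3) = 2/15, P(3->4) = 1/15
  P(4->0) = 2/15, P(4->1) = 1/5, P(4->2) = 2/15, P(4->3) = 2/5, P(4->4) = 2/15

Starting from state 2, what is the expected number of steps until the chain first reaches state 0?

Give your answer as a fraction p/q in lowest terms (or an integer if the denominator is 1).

Let h_i = expected steps to first reach 0 from state i.
Boundary: h_0 = 0.
First-step equations for the other states:
  h_1 = 1 + 4/15*h_0 + 1/15*h_1 + 2/15*h_2 + 7/15*h_3 + 1/15*h_4
  h_2 = 1 + 2/15*h_0 + 1/3*h_1 + 4/15*h_2 + 2/15*h_3 + 2/15*h_4
  h_3 = 1 + 2/5*h_0 + 1/5*h_1 + 1/5*h_2 + 2/15*h_3 + 1/15*h_4
  h_4 = 1 + 2/15*h_0 + 1/5*h_1 + 2/15*h_2 + 2/5*h_3 + 2/15*h_4

Substituting h_0 = 0 and rearranging gives the linear system (I - Q) h = 1:
  [14/15, -2/15, -7/15, -1/15] . (h_1, h_2, h_3, h_4) = 1
  [-1/3, 11/15, -2/15, -2/15] . (h_1, h_2, h_3, h_4) = 1
  [-1/5, -1/5, 13/15, -1/15] . (h_1, h_2, h_3, h_4) = 1
  [-1/5, -2/15, -2/5, 13/15] . (h_1, h_2, h_3, h_4) = 1

Solving yields:
  h_1 = 18555/5048
  h_2 = 22265/5048
  h_3 = 16885/5048
  h_4 = 21325/5048

Starting state is 2, so the expected hitting time is h_2 = 22265/5048.

Answer: 22265/5048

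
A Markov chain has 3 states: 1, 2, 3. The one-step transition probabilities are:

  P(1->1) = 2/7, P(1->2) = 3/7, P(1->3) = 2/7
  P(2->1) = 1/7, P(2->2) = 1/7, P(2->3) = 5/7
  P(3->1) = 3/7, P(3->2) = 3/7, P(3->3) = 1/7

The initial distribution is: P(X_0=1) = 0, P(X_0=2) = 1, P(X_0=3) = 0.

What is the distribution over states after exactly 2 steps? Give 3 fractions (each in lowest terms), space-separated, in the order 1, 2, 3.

Propagating the distribution step by step (d_{t+1} = d_t * P):
d_0 = (1=0, 2=1, 3=0)
  d_1[1] = 0*2/7 + 1*1/7 + 0*3/7 = 1/7
  d_1[2] = 0*3/7 + 1*1/7 + 0*3/7 = 1/7
  d_1[3] = 0*2/7 + 1*5/7 + 0*1/7 = 5/7
d_1 = (1=1/7, 2=1/7, 3=5/7)
  d_2[1] = 1/7*2/7 + 1/7*1/7 + 5/7*3/7 = 18/49
  d_2[2] = 1/7*3/7 + 1/7*1/7 + 5/7*3/7 = 19/49
  d_2[3] = 1/7*2/7 + 1/7*5/7 + 5/7*1/7 = 12/49
d_2 = (1=18/49, 2=19/49, 3=12/49)

Answer: 18/49 19/49 12/49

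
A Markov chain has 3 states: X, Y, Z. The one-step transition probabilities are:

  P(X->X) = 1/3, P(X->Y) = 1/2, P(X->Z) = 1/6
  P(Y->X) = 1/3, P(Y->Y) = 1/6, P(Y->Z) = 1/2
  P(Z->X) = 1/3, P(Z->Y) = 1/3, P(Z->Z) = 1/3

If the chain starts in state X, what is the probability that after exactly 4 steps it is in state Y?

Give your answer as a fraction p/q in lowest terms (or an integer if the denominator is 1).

Answer: 431/1296

Derivation:
Computing P^4 by repeated multiplication:
P^1 =
  X: [1/3, 1/2, 1/6]
  Y: [1/3, 1/6, 1/2]
  Z: [1/3, 1/3, 1/3]
P^2 =
  X: [1/3, 11/36, 13/36]
  Y: [1/3, 13/36, 11/36]
  Z: [1/3, 1/3, 1/3]
P^3 =
  X: [1/3, 73/216, 71/216]
  Y: [1/3, 71/216, 73/216]
  Z: [1/3, 1/3, 1/3]
P^4 =
  X: [1/3, 431/1296, 433/1296]
  Y: [1/3, 433/1296, 431/1296]
  Z: [1/3, 1/3, 1/3]

(P^4)[X -> Y] = 431/1296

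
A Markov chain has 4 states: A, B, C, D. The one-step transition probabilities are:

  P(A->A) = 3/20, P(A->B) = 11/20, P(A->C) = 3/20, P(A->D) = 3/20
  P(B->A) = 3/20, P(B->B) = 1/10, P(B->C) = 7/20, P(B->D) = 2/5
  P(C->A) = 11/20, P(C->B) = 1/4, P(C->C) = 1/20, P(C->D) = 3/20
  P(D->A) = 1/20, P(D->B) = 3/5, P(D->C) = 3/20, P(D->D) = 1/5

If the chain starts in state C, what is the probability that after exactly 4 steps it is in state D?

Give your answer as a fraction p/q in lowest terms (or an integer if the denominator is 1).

Answer: 9627/40000

Derivation:
Computing P^4 by repeated multiplication:
P^1 =
  A: [3/20, 11/20, 3/20, 3/20]
  B: [3/20, 1/10, 7/20, 2/5]
  C: [11/20, 1/4, 1/20, 3/20]
  D: [1/20, 3/5, 3/20, 1/5]
P^2 =
  A: [39/200, 53/200, 49/200, 59/200]
  B: [1/4, 21/50, 27/200, 39/200]
  C: [31/200, 43/100, 39/200, 11/50]
  D: [19/100, 49/200, 51/200, 31/100]
P^3 =
  A: [437/2000, 93/250, 357/2000, 231/1000]
  B: [369/2000, 1321/4000, 441/2000, 1059/4000]
  C: [103/500, 309/1000, 433/2000, 537/2000]
  D: [221/1000, 303/800, 347/2000, 907/4000]
P^4 =
  A: [1983/10000, 1703/5000, 4131/20000, 5091/20000]
  B: [8469/40000, 13939/40000, 97/500, 1229/5000]
  C: [839/4000, 14377/40000, 3803/20000, 9627/40000]
  D: [7869/40000, 6777/20000, 521/2500, 10241/40000]

(P^4)[C -> D] = 9627/40000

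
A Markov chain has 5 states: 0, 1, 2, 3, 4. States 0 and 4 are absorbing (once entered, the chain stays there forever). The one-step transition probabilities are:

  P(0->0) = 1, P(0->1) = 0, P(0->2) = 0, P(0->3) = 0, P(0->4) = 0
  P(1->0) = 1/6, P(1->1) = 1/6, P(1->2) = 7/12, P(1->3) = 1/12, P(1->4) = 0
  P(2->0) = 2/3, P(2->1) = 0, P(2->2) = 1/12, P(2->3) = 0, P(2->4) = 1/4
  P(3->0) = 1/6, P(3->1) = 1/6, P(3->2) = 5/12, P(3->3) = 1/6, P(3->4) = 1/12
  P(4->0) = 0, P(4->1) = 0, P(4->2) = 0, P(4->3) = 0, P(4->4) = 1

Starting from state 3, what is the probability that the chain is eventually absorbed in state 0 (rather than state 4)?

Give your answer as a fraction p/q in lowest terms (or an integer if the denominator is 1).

Answer: 388/539

Derivation:
Let a_i = P(absorbed in 0 | start in state i).
Boundary conditions: a_0 = 1, a_4 = 0.
For each transient state i, a_i = sum_j P(i->j) * a_j:
  a_1 = 1/6*a_0 + 1/6*a_1 + 7/12*a_2 + 1/12*a_3 + 0*a_4
  a_2 = 2/3*a_0 + 0*a_1 + 1/12*a_2 + 0*a_3 + 1/4*a_4
  a_3 = 1/6*a_0 + 1/6*a_1 + 5/12*a_2 + 1/6*a_3 + 1/12*a_4

Substituting a_0 = 1 and a_4 = 0, rearrange to (I - Q) a = r where r[i] = P(i -> 0):
  [5/6, -7/12, -1/12] . (a_1, a_2, a_3) = 1/6
  [0, 11/12, 0] . (a_1, a_2, a_3) = 2/3
  [-1/6, -5/12, 5/6] . (a_1, a_2, a_3) = 1/6

Solving yields:
  a_1 = 421/539
  a_2 = 8/11
  a_3 = 388/539

Starting state is 3, so the absorption probability is a_3 = 388/539.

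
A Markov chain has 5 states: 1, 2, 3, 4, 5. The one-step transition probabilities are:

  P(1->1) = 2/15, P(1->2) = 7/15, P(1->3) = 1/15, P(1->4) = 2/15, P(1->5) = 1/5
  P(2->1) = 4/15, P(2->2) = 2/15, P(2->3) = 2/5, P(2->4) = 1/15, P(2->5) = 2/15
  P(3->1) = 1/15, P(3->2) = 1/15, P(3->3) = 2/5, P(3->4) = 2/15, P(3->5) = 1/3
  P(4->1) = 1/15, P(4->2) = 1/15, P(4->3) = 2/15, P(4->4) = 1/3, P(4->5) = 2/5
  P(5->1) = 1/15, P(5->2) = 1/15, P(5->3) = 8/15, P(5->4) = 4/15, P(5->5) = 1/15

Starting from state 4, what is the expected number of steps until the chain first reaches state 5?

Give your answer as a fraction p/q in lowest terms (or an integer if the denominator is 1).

Let h_i = expected steps to first reach 5 from state i.
Boundary: h_5 = 0.
First-step equations for the other states:
  h_1 = 1 + 2/15*h_1 + 7/15*h_2 + 1/15*h_3 + 2/15*h_4 + 1/5*h_5
  h_2 = 1 + 4/15*h_1 + 2/15*h_2 + 2/5*h_3 + 1/15*h_4 + 2/15*h_5
  h_3 = 1 + 1/15*h_1 + 1/15*h_2 + 2/5*h_3 + 2/15*h_4 + 1/3*h_5
  h_4 = 1 + 1/15*h_1 + 1/15*h_2 + 2/15*h_3 + 1/3*h_4 + 2/5*h_5

Substituting h_5 = 0 and rearranging gives the linear system (I - Q) h = 1:
  [13/15, -7/15, -1/15, -2/15] . (h_1, h_2, h_3, h_4) = 1
  [-4/15, 13/15, -2/5, -1/15] . (h_1, h_2, h_3, h_4) = 1
  [-1/15, -1/15, 3/5, -2/15] . (h_1, h_2, h_3, h_4) = 1
  [-1/15, -1/15, -2/15, 2/3] . (h_1, h_2, h_3, h_4) = 1

Solving yields:
  h_1 = 6735/1648
  h_2 = 6815/1648
  h_3 = 1335/412
  h_4 = 4895/1648

Starting state is 4, so the expected hitting time is h_4 = 4895/1648.

Answer: 4895/1648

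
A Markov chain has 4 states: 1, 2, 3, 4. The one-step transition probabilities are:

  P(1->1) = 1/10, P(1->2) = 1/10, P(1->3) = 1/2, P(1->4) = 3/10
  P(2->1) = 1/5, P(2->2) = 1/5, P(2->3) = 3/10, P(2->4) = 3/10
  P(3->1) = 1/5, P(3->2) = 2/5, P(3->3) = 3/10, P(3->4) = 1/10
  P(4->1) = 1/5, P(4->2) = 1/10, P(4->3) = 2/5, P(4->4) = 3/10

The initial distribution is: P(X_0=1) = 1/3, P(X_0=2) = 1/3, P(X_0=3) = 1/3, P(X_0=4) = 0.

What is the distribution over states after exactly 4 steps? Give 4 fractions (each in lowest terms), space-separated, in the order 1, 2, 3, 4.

Answer: 1091/6000 277/1200 449/1250 1711/7500

Derivation:
Propagating the distribution step by step (d_{t+1} = d_t * P):
d_0 = (1=1/3, 2=1/3, 3=1/3, 4=0)
  d_1[1] = 1/3*1/10 + 1/3*1/5 + 1/3*1/5 + 0*1/5 = 1/6
  d_1[2] = 1/3*1/10 + 1/3*1/5 + 1/3*2/5 + 0*1/10 = 7/30
  d_1[3] = 1/3*1/2 + 1/3*3/10 + 1/3*3/10 + 0*2/5 = 11/30
  d_1[4] = 1/3*3/10 + 1/3*3/10 + 1/3*1/10 + 0*3/10 = 7/30
d_1 = (1=1/6, 2=7/30, 3=11/30, 4=7/30)
  d_2[1] = 1/6*1/10 + 7/30*1/5 + 11/30*1/5 + 7/30*1/5 = 11/60
  d_2[2] = 1/6*1/10 + 7/30*1/5 + 11/30*2/5 + 7/30*1/10 = 7/30
  d_2[3] = 1/6*1/2 + 7/30*3/10 + 11/30*3/10 + 7/30*2/5 = 107/300
  d_2[4] = 1/6*3/10 + 7/30*3/10 + 11/30*1/10 + 7/30*3/10 = 17/75
d_2 = (1=11/60, 2=7/30, 3=107/300, 4=17/75)
  d_3[1] = 11/60*1/10 + 7/30*1/5 + 107/300*1/5 + 17/75*1/5 = 109/600
  d_3[2] = 11/60*1/10 + 7/30*1/5 + 107/300*2/5 + 17/75*1/10 = 691/3000
  d_3[3] = 11/60*1/2 + 7/30*3/10 + 107/300*3/10 + 17/75*2/5 = 539/1500
  d_3[4] = 11/60*3/10 + 7/30*3/10 + 107/300*1/10 + 17/75*3/10 = 343/1500
d_3 = (1=109/600, 2=691/3000, 3=539/1500, 4=343/1500)
  d_4[1] = 109/600*1/10 + 691/3000*1/5 + 539/1500*1/5 + 343/1500*1/5 = 1091/6000
  d_4[2] = 109/600*1/10 + 691/3000*1/5 + 539/1500*2/5 + 343/1500*1/10 = 277/1200
  d_4[3] = 109/600*1/2 + 691/3000*3/10 + 539/1500*3/10 + 343/1500*2/5 = 449/1250
  d_4[4] = 109/600*3/10 + 691/3000*3/10 + 539/1500*1/10 + 343/1500*3/10 = 1711/7500
d_4 = (1=1091/6000, 2=277/1200, 3=449/1250, 4=1711/7500)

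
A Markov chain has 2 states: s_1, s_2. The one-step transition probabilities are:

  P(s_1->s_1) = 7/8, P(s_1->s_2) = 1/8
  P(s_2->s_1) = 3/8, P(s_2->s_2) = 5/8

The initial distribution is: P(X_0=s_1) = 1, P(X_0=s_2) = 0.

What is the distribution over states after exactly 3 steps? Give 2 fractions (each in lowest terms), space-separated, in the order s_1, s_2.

Propagating the distribution step by step (d_{t+1} = d_t * P):
d_0 = (s_1=1, s_2=0)
  d_1[s_1] = 1*7/8 + 0*3/8 = 7/8
  d_1[s_2] = 1*1/8 + 0*5/8 = 1/8
d_1 = (s_1=7/8, s_2=1/8)
  d_2[s_1] = 7/8*7/8 + 1/8*3/8 = 13/16
  d_2[s_2] = 7/8*1/8 + 1/8*5/8 = 3/16
d_2 = (s_1=13/16, s_2=3/16)
  d_3[s_1] = 13/16*7/8 + 3/16*3/8 = 25/32
  d_3[s_2] = 13/16*1/8 + 3/16*5/8 = 7/32
d_3 = (s_1=25/32, s_2=7/32)

Answer: 25/32 7/32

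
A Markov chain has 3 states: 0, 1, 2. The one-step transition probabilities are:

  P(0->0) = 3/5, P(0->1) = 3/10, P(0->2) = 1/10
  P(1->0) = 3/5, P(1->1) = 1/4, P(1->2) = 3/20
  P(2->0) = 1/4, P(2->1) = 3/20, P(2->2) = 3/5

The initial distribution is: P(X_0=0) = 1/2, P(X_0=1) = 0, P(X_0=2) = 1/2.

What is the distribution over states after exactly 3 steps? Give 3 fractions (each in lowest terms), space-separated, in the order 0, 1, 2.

Propagating the distribution step by step (d_{t+1} = d_t * P):
d_0 = (0=1/2, 1=0, 2=1/2)
  d_1[0] = 1/2*3/5 + 0*3/5 + 1/2*1/4 = 17/40
  d_1[1] = 1/2*3/10 + 0*1/4 + 1/2*3/20 = 9/40
  d_1[2] = 1/2*1/10 + 0*3/20 + 1/2*3/5 = 7/20
d_1 = (0=17/40, 1=9/40, 2=7/20)
  d_2[0] = 17/40*3/5 + 9/40*3/5 + 7/20*1/4 = 191/400
  d_2[1] = 17/40*3/10 + 9/40*1/4 + 7/20*3/20 = 189/800
  d_2[2] = 17/40*1/10 + 9/40*3/20 + 7/20*3/5 = 229/800
d_2 = (0=191/400, 1=189/800, 2=229/800)
  d_3[0] = 191/400*3/5 + 189/800*3/5 + 229/800*1/4 = 7997/16000
  d_3[1] = 191/400*3/10 + 189/800*1/4 + 229/800*3/20 = 981/4000
  d_3[2] = 191/400*1/10 + 189/800*3/20 + 229/800*3/5 = 4079/16000
d_3 = (0=7997/16000, 1=981/4000, 2=4079/16000)

Answer: 7997/16000 981/4000 4079/16000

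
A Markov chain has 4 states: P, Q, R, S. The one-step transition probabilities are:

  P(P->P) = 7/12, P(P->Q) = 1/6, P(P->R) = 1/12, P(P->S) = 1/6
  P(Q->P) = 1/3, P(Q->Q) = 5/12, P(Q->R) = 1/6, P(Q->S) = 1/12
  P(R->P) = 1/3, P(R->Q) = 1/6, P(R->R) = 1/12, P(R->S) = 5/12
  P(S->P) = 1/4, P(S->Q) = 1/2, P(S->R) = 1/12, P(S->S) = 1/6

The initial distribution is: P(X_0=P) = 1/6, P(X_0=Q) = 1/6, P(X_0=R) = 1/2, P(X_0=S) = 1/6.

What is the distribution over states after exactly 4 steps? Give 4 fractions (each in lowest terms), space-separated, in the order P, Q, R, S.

Answer: 13199/31104 37081/124416 13523/124416 2627/15552

Derivation:
Propagating the distribution step by step (d_{t+1} = d_t * P):
d_0 = (P=1/6, Q=1/6, R=1/2, S=1/6)
  d_1[P] = 1/6*7/12 + 1/6*1/3 + 1/2*1/3 + 1/6*1/4 = 13/36
  d_1[Q] = 1/6*1/6 + 1/6*5/12 + 1/2*1/6 + 1/6*1/2 = 19/72
  d_1[R] = 1/6*1/12 + 1/6*1/6 + 1/2*1/12 + 1/6*1/12 = 7/72
  d_1[S] = 1/6*1/6 + 1/6*1/12 + 1/2*5/12 + 1/6*1/6 = 5/18
d_1 = (P=13/36, Q=19/72, R=7/72, S=5/18)
  d_2[P] = 13/36*7/12 + 19/72*1/3 + 7/72*1/3 + 5/18*1/4 = 173/432
  d_2[Q] = 13/36*1/6 + 19/72*5/12 + 7/72*1/6 + 5/18*1/2 = 281/864
  d_2[R] = 13/36*1/12 + 19/72*1/6 + 7/72*1/12 + 5/18*1/12 = 91/864
  d_2[S] = 13/36*1/6 + 19/72*1/12 + 7/72*5/12 + 5/18*1/6 = 73/432
d_2 = (P=173/432, Q=281/864, R=91/864, S=73/432)
  d_3[P] = 173/432*7/12 + 281/864*1/3 + 91/864*1/3 + 73/432*1/4 = 1087/2592
  d_3[Q] = 173/432*1/6 + 281/864*5/12 + 91/864*1/6 + 73/432*1/2 = 3155/10368
  d_3[R] = 173/432*1/12 + 281/864*1/6 + 91/864*1/12 + 73/432*1/12 = 1145/10368
  d_3[S] = 173/432*1/6 + 281/864*1/12 + 91/864*5/12 + 73/432*1/6 = 215/1296
d_3 = (P=1087/2592, Q=3155/10368, R=1145/10368, S=215/1296)
  d_4[P] = 1087/2592*7/12 + 3155/10368*1/3 + 1145/10368*1/3 + 215/1296*1/4 = 13199/31104
  d_4[Q] = 1087/2592*1/6 + 3155/10368*5/12 + 1145/10368*1/6 + 215/1296*1/2 = 37081/124416
  d_4[R] = 1087/2592*1/12 + 3155/10368*1/6 + 1145/10368*1/12 + 215/1296*1/12 = 13523/124416
  d_4[S] = 1087/2592*1/6 + 3155/10368*1/12 + 1145/10368*5/12 + 215/1296*1/6 = 2627/15552
d_4 = (P=13199/31104, Q=37081/124416, R=13523/124416, S=2627/15552)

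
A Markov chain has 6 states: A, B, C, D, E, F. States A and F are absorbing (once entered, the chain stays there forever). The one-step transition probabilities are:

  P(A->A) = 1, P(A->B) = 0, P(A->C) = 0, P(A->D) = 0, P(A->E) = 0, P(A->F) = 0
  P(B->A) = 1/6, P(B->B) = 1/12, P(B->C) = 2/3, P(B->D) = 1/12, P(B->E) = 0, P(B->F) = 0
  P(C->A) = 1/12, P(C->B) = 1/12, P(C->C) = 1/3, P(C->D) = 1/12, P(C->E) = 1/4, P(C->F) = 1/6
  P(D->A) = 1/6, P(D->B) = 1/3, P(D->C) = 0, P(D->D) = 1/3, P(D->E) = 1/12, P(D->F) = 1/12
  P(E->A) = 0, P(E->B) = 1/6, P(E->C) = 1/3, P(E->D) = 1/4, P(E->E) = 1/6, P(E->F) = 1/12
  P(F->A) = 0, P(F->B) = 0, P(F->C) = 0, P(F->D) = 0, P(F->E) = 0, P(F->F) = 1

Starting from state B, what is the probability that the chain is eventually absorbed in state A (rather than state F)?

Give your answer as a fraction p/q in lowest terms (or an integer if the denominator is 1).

Let a_i = P(absorbed in A | start in state i).
Boundary conditions: a_A = 1, a_F = 0.
For each transient state i, a_i = sum_j P(i->j) * a_j:
  a_B = 1/6*a_A + 1/12*a_B + 2/3*a_C + 1/12*a_D + 0*a_E + 0*a_F
  a_C = 1/12*a_A + 1/12*a_B + 1/3*a_C + 1/12*a_D + 1/4*a_E + 1/6*a_F
  a_D = 1/6*a_A + 1/3*a_B + 0*a_C + 1/3*a_D + 1/12*a_E + 1/12*a_F
  a_E = 0*a_A + 1/6*a_B + 1/3*a_C + 1/4*a_D + 1/6*a_E + 1/12*a_F

Substituting a_A = 1 and a_F = 0, rearrange to (I - Q) a = r where r[i] = P(i -> A):
  [11/12, -2/3, -1/12, 0] . (a_B, a_C, a_D, a_E) = 1/6
  [-1/12, 2/3, -1/12, -1/4] . (a_B, a_C, a_D, a_E) = 1/12
  [-1/3, 0, 2/3, -1/12] . (a_B, a_C, a_D, a_E) = 1/6
  [-1/6, -1/3, -1/4, 5/6] . (a_B, a_C, a_D, a_E) = 0

Solving yields:
  a_B = 523/940
  a_C = 1661/3760
  a_D = 551/940
  a_E = 109/235

Starting state is B, so the absorption probability is a_B = 523/940.

Answer: 523/940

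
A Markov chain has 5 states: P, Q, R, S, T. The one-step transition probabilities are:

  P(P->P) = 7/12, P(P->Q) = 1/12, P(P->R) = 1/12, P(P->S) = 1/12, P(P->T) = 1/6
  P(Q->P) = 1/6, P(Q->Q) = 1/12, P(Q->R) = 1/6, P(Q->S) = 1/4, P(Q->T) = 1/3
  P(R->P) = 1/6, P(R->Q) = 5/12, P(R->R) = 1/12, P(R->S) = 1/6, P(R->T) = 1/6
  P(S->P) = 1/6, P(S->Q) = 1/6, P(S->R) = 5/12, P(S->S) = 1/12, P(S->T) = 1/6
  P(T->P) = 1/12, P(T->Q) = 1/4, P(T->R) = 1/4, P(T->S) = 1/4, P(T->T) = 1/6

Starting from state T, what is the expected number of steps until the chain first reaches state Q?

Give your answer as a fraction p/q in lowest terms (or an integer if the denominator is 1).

Let h_i = expected steps to first reach Q from state i.
Boundary: h_Q = 0.
First-step equations for the other states:
  h_P = 1 + 7/12*h_P + 1/12*h_Q + 1/12*h_R + 1/12*h_S + 1/6*h_T
  h_R = 1 + 1/6*h_P + 5/12*h_Q + 1/12*h_R + 1/6*h_S + 1/6*h_T
  h_S = 1 + 1/6*h_P + 1/6*h_Q + 5/12*h_R + 1/12*h_S + 1/6*h_T
  h_T = 1 + 1/12*h_P + 1/4*h_Q + 1/4*h_R + 1/4*h_S + 1/6*h_T

Substituting h_Q = 0 and rearranging gives the linear system (I - Q) h = 1:
  [5/12, -1/12, -1/12, -1/6] . (h_P, h_R, h_S, h_T) = 1
  [-1/6, 11/12, -1/6, -1/6] . (h_P, h_R, h_S, h_T) = 1
  [-1/6, -5/12, 11/12, -1/6] . (h_P, h_R, h_S, h_T) = 1
  [-1/12, -1/4, -1/4, 5/6] . (h_P, h_R, h_S, h_T) = 1

Solving yields:
  h_P = 180/31
  h_R = 117/31
  h_S = 144/31
  h_T = 267/62

Starting state is T, so the expected hitting time is h_T = 267/62.

Answer: 267/62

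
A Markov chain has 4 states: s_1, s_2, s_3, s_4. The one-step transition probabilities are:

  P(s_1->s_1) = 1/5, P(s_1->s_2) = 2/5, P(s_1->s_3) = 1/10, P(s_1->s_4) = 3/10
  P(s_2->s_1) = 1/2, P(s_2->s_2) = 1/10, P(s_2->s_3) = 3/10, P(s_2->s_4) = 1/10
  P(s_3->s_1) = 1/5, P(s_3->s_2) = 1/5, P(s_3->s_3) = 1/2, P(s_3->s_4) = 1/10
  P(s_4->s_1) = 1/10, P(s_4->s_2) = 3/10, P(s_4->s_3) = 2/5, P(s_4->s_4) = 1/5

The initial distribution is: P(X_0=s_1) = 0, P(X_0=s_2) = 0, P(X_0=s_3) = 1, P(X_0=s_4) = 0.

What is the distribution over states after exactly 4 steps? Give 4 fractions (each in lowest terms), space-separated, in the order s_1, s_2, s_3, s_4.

Propagating the distribution step by step (d_{t+1} = d_t * P):
d_0 = (s_1=0, s_2=0, s_3=1, s_4=0)
  d_1[s_1] = 0*1/5 + 0*1/2 + 1*1/5 + 0*1/10 = 1/5
  d_1[s_2] = 0*2/5 + 0*1/10 + 1*1/5 + 0*3/10 = 1/5
  d_1[s_3] = 0*1/10 + 0*3/10 + 1*1/2 + 0*2/5 = 1/2
  d_1[s_4] = 0*3/10 + 0*1/10 + 1*1/10 + 0*1/5 = 1/10
d_1 = (s_1=1/5, s_2=1/5, s_3=1/2, s_4=1/10)
  d_2[s_1] = 1/5*1/5 + 1/5*1/2 + 1/2*1/5 + 1/10*1/10 = 1/4
  d_2[s_2] = 1/5*2/5 + 1/5*1/10 + 1/2*1/5 + 1/10*3/10 = 23/100
  d_2[s_3] = 1/5*1/10 + 1/5*3/10 + 1/2*1/2 + 1/10*2/5 = 37/100
  d_2[s_4] = 1/5*3/10 + 1/5*1/10 + 1/2*1/10 + 1/10*1/5 = 3/20
d_2 = (s_1=1/4, s_2=23/100, s_3=37/100, s_4=3/20)
  d_3[s_1] = 1/4*1/5 + 23/100*1/2 + 37/100*1/5 + 3/20*1/10 = 127/500
  d_3[s_2] = 1/4*2/5 + 23/100*1/10 + 37/100*1/5 + 3/20*3/10 = 121/500
  d_3[s_3] = 1/4*1/10 + 23/100*3/10 + 37/100*1/2 + 3/20*2/5 = 339/1000
  d_3[s_4] = 1/4*3/10 + 23/100*1/10 + 37/100*1/10 + 3/20*1/5 = 33/200
d_3 = (s_1=127/500, s_2=121/500, s_3=339/1000, s_4=33/200)
  d_4[s_1] = 127/500*1/5 + 121/500*1/2 + 339/1000*1/5 + 33/200*1/10 = 2561/10000
  d_4[s_2] = 127/500*2/5 + 121/500*1/10 + 339/1000*1/5 + 33/200*3/10 = 2431/10000
  d_4[s_3] = 127/500*1/10 + 121/500*3/10 + 339/1000*1/2 + 33/200*2/5 = 667/2000
  d_4[s_4] = 127/500*3/10 + 121/500*1/10 + 339/1000*1/10 + 33/200*1/5 = 1673/10000
d_4 = (s_1=2561/10000, s_2=2431/10000, s_3=667/2000, s_4=1673/10000)

Answer: 2561/10000 2431/10000 667/2000 1673/10000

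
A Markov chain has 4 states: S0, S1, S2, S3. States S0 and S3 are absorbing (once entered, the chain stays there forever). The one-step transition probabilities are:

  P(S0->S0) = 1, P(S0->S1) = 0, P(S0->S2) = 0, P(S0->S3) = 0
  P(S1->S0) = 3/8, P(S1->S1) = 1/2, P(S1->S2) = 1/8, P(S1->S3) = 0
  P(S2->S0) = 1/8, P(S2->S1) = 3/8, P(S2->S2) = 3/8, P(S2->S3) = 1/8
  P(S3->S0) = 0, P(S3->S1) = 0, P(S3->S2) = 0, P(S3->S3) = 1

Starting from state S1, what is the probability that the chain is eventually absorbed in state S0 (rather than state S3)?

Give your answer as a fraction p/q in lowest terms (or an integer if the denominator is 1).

Answer: 16/17

Derivation:
Let a_i = P(absorbed in S0 | start in state i).
Boundary conditions: a_S0 = 1, a_S3 = 0.
For each transient state i, a_i = sum_j P(i->j) * a_j:
  a_S1 = 3/8*a_S0 + 1/2*a_S1 + 1/8*a_S2 + 0*a_S3
  a_S2 = 1/8*a_S0 + 3/8*a_S1 + 3/8*a_S2 + 1/8*a_S3

Substituting a_S0 = 1 and a_S3 = 0, rearrange to (I - Q) a = r where r[i] = P(i -> S0):
  [1/2, -1/8] . (a_S1, a_S2) = 3/8
  [-3/8, 5/8] . (a_S1, a_S2) = 1/8

Solving yields:
  a_S1 = 16/17
  a_S2 = 13/17

Starting state is S1, so the absorption probability is a_S1 = 16/17.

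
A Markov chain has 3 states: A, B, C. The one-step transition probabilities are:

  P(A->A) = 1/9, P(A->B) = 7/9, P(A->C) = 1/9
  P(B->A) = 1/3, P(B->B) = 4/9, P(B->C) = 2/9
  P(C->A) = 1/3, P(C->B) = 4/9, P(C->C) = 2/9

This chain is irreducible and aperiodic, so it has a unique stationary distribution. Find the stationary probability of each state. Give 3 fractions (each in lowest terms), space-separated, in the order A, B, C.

The stationary distribution satisfies pi = pi * P, i.e.:
  pi_A = 1/9*pi_A + 1/3*pi_B + 1/3*pi_C
  pi_B = 7/9*pi_A + 4/9*pi_B + 4/9*pi_C
  pi_C = 1/9*pi_A + 2/9*pi_B + 2/9*pi_C
with normalization: pi_A + pi_B + pi_C = 1.

Using the first 2 balance equations plus normalization, the linear system A*pi = b is:
  [-8/9, 1/3, 1/3] . pi = 0
  [7/9, -5/9, 4/9] . pi = 0
  [1, 1, 1] . pi = 1

Solving yields:
  pi_A = 3/11
  pi_B = 53/99
  pi_C = 19/99

Verification (pi * P):
  3/11*1/9 + 53/99*1/3 + 19/99*1/3 = 3/11 = pi_A  (ok)
  3/11*7/9 + 53/99*4/9 + 19/99*4/9 = 53/99 = pi_B  (ok)
  3/11*1/9 + 53/99*2/9 + 19/99*2/9 = 19/99 = pi_C  (ok)

Answer: 3/11 53/99 19/99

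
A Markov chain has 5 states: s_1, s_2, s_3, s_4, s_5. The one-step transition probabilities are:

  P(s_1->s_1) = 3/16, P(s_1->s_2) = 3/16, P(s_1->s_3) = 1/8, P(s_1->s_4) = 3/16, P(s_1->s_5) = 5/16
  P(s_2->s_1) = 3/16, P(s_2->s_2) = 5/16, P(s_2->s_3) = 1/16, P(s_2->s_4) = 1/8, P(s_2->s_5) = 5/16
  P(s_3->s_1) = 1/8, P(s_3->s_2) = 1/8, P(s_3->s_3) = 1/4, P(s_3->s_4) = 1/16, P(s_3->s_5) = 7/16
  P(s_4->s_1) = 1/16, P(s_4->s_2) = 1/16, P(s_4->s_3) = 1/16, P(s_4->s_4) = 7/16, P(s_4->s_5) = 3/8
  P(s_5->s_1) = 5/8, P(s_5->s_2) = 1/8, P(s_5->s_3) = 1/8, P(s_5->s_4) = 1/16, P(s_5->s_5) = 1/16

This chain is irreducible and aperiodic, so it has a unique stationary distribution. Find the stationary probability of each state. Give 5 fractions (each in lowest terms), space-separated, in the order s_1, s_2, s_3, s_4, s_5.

The stationary distribution satisfies pi = pi * P, i.e.:
  pi_s_1 = 3/16*pi_s_1 + 3/16*pi_s_2 + 1/8*pi_s_3 + 1/16*pi_s_4 + 5/8*pi_s_5
  pi_s_2 = 3/16*pi_s_1 + 5/16*pi_s_2 + 1/8*pi_s_3 + 1/16*pi_s_4 + 1/8*pi_s_5
  pi_s_3 = 1/8*pi_s_1 + 1/16*pi_s_2 + 1/4*pi_s_3 + 1/16*pi_s_4 + 1/8*pi_s_5
  pi_s_4 = 3/16*pi_s_1 + 1/8*pi_s_2 + 1/16*pi_s_3 + 7/16*pi_s_4 + 1/16*pi_s_5
  pi_s_5 = 5/16*pi_s_1 + 5/16*pi_s_2 + 7/16*pi_s_3 + 3/8*pi_s_4 + 1/16*pi_s_5
with normalization: pi_s_1 + pi_s_2 + pi_s_3 + pi_s_4 + pi_s_5 = 1.

Using the first 4 balance equations plus normalization, the linear system A*pi = b is:
  [-13/16, 3/16, 1/8, 1/16, 5/8] . pi = 0
  [3/16, -11/16, 1/8, 1/16, 1/8] . pi = 0
  [1/8, 1/16, -3/4, 1/16, 1/8] . pi = 0
  [3/16, 1/8, 1/16, -9/16, 1/16] . pi = 0
  [1, 1, 1, 1, 1] . pi = 1

Solving yields:
  pi_s_1 = 3191/11522
  pi_s_2 = 933/5761
  pi_s_3 = 2743/23044
  pi_s_4 = 1977/11522
  pi_s_5 = 6233/23044

Verification (pi * P):
  3191/11522*3/16 + 933/5761*3/16 + 2743/23044*1/8 + 1977/11522*1/16 + 6233/23044*5/8 = 3191/11522 = pi_s_1  (ok)
  3191/11522*3/16 + 933/5761*5/16 + 2743/23044*1/8 + 1977/11522*1/16 + 6233/23044*1/8 = 933/5761 = pi_s_2  (ok)
  3191/11522*1/8 + 933/5761*1/16 + 2743/23044*1/4 + 1977/11522*1/16 + 6233/23044*1/8 = 2743/23044 = pi_s_3  (ok)
  3191/11522*3/16 + 933/5761*1/8 + 2743/23044*1/16 + 1977/11522*7/16 + 6233/23044*1/16 = 1977/11522 = pi_s_4  (ok)
  3191/11522*5/16 + 933/5761*5/16 + 2743/23044*7/16 + 1977/11522*3/8 + 6233/23044*1/16 = 6233/23044 = pi_s_5  (ok)

Answer: 3191/11522 933/5761 2743/23044 1977/11522 6233/23044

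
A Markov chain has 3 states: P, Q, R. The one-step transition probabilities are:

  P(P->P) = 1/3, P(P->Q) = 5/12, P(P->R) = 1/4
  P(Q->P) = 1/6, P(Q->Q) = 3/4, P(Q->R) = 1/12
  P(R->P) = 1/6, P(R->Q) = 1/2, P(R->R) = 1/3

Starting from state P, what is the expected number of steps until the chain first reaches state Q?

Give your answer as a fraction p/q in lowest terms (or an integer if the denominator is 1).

Answer: 66/29

Derivation:
Let h_i = expected steps to first reach Q from state i.
Boundary: h_Q = 0.
First-step equations for the other states:
  h_P = 1 + 1/3*h_P + 5/12*h_Q + 1/4*h_R
  h_R = 1 + 1/6*h_P + 1/2*h_Q + 1/3*h_R

Substituting h_Q = 0 and rearranging gives the linear system (I - Q) h = 1:
  [2/3, -1/4] . (h_P, h_R) = 1
  [-1/6, 2/3] . (h_P, h_R) = 1

Solving yields:
  h_P = 66/29
  h_R = 60/29

Starting state is P, so the expected hitting time is h_P = 66/29.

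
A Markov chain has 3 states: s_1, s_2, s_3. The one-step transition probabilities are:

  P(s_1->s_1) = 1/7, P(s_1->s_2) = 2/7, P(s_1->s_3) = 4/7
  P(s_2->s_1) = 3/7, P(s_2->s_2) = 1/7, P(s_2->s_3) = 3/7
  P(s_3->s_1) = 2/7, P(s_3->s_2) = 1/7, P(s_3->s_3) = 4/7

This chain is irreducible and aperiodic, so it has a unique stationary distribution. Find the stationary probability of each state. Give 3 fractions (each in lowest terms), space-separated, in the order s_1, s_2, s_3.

The stationary distribution satisfies pi = pi * P, i.e.:
  pi_s_1 = 1/7*pi_s_1 + 3/7*pi_s_2 + 2/7*pi_s_3
  pi_s_2 = 2/7*pi_s_1 + 1/7*pi_s_2 + 1/7*pi_s_3
  pi_s_3 = 4/7*pi_s_1 + 3/7*pi_s_2 + 4/7*pi_s_3
with normalization: pi_s_1 + pi_s_2 + pi_s_3 = 1.

Using the first 2 balance equations plus normalization, the linear system A*pi = b is:
  [-6/7, 3/7, 2/7] . pi = 0
  [2/7, -6/7, 1/7] . pi = 0
  [1, 1, 1] . pi = 1

Solving yields:
  pi_s_1 = 3/11
  pi_s_2 = 2/11
  pi_s_3 = 6/11

Verification (pi * P):
  3/11*1/7 + 2/11*3/7 + 6/11*2/7 = 3/11 = pi_s_1  (ok)
  3/11*2/7 + 2/11*1/7 + 6/11*1/7 = 2/11 = pi_s_2  (ok)
  3/11*4/7 + 2/11*3/7 + 6/11*4/7 = 6/11 = pi_s_3  (ok)

Answer: 3/11 2/11 6/11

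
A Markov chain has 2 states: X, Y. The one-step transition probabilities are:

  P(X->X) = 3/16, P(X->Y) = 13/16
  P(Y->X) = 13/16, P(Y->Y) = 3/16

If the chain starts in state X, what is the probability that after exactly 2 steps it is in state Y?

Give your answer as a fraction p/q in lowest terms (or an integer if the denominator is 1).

Answer: 39/128

Derivation:
Computing P^2 by repeated multiplication:
P^1 =
  X: [3/16, 13/16]
  Y: [13/16, 3/16]
P^2 =
  X: [89/128, 39/128]
  Y: [39/128, 89/128]

(P^2)[X -> Y] = 39/128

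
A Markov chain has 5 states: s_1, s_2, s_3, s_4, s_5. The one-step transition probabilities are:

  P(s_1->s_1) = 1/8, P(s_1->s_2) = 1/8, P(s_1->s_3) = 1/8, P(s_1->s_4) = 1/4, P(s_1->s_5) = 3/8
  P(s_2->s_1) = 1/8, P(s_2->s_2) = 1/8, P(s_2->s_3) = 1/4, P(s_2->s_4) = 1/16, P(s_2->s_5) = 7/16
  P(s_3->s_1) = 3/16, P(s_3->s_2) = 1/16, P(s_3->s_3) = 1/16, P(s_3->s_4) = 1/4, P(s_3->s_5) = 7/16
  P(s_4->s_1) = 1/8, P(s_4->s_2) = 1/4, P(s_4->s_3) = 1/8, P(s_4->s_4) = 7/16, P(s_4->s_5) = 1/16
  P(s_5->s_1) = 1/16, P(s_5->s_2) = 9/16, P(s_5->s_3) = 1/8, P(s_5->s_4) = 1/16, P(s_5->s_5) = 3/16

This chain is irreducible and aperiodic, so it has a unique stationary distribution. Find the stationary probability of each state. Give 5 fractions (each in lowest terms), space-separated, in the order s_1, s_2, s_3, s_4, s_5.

Answer: 3607/31053 8234/31053 4622/31053 1858/10351 9016/31053

Derivation:
The stationary distribution satisfies pi = pi * P, i.e.:
  pi_s_1 = 1/8*pi_s_1 + 1/8*pi_s_2 + 3/16*pi_s_3 + 1/8*pi_s_4 + 1/16*pi_s_5
  pi_s_2 = 1/8*pi_s_1 + 1/8*pi_s_2 + 1/16*pi_s_3 + 1/4*pi_s_4 + 9/16*pi_s_5
  pi_s_3 = 1/8*pi_s_1 + 1/4*pi_s_2 + 1/16*pi_s_3 + 1/8*pi_s_4 + 1/8*pi_s_5
  pi_s_4 = 1/4*pi_s_1 + 1/16*pi_s_2 + 1/4*pi_s_3 + 7/16*pi_s_4 + 1/16*pi_s_5
  pi_s_5 = 3/8*pi_s_1 + 7/16*pi_s_2 + 7/16*pi_s_3 + 1/16*pi_s_4 + 3/16*pi_s_5
with normalization: pi_s_1 + pi_s_2 + pi_s_3 + pi_s_4 + pi_s_5 = 1.

Using the first 4 balance equations plus normalization, the linear system A*pi = b is:
  [-7/8, 1/8, 3/16, 1/8, 1/16] . pi = 0
  [1/8, -7/8, 1/16, 1/4, 9/16] . pi = 0
  [1/8, 1/4, -15/16, 1/8, 1/8] . pi = 0
  [1/4, 1/16, 1/4, -9/16, 1/16] . pi = 0
  [1, 1, 1, 1, 1] . pi = 1

Solving yields:
  pi_s_1 = 3607/31053
  pi_s_2 = 8234/31053
  pi_s_3 = 4622/31053
  pi_s_4 = 1858/10351
  pi_s_5 = 9016/31053

Verification (pi * P):
  3607/31053*1/8 + 8234/31053*1/8 + 4622/31053*3/16 + 1858/10351*1/8 + 9016/31053*1/16 = 3607/31053 = pi_s_1  (ok)
  3607/31053*1/8 + 8234/31053*1/8 + 4622/31053*1/16 + 1858/10351*1/4 + 9016/31053*9/16 = 8234/31053 = pi_s_2  (ok)
  3607/31053*1/8 + 8234/31053*1/4 + 4622/31053*1/16 + 1858/10351*1/8 + 9016/31053*1/8 = 4622/31053 = pi_s_3  (ok)
  3607/31053*1/4 + 8234/31053*1/16 + 4622/31053*1/4 + 1858/10351*7/16 + 9016/31053*1/16 = 1858/10351 = pi_s_4  (ok)
  3607/31053*3/8 + 8234/31053*7/16 + 4622/31053*7/16 + 1858/10351*1/16 + 9016/31053*3/16 = 9016/31053 = pi_s_5  (ok)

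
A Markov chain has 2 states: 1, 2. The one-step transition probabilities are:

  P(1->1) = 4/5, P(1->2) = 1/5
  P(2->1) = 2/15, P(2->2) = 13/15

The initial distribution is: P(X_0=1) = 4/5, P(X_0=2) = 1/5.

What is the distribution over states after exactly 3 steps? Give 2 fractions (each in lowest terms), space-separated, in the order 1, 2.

Propagating the distribution step by step (d_{t+1} = d_t * P):
d_0 = (1=4/5, 2=1/5)
  d_1[1] = 4/5*4/5 + 1/5*2/15 = 2/3
  d_1[2] = 4/5*1/5 + 1/5*13/15 = 1/3
d_1 = (1=2/3, 2=1/3)
  d_2[1] = 2/3*4/5 + 1/3*2/15 = 26/45
  d_2[2] = 2/3*1/5 + 1/3*13/15 = 19/45
d_2 = (1=26/45, 2=19/45)
  d_3[1] = 26/45*4/5 + 19/45*2/15 = 14/27
  d_3[2] = 26/45*1/5 + 19/45*13/15 = 13/27
d_3 = (1=14/27, 2=13/27)

Answer: 14/27 13/27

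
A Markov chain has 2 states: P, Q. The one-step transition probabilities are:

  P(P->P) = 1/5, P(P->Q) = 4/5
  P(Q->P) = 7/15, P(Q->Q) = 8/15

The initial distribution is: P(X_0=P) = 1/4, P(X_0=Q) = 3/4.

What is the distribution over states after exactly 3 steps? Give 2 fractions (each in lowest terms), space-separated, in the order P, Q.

Propagating the distribution step by step (d_{t+1} = d_t * P):
d_0 = (P=1/4, Q=3/4)
  d_1[P] = 1/4*1/5 + 3/4*7/15 = 2/5
  d_1[Q] = 1/4*4/5 + 3/4*8/15 = 3/5
d_1 = (P=2/5, Q=3/5)
  d_2[P] = 2/5*1/5 + 3/5*7/15 = 9/25
  d_2[Q] = 2/5*4/5 + 3/5*8/15 = 16/25
d_2 = (P=9/25, Q=16/25)
  d_3[P] = 9/25*1/5 + 16/25*7/15 = 139/375
  d_3[Q] = 9/25*4/5 + 16/25*8/15 = 236/375
d_3 = (P=139/375, Q=236/375)

Answer: 139/375 236/375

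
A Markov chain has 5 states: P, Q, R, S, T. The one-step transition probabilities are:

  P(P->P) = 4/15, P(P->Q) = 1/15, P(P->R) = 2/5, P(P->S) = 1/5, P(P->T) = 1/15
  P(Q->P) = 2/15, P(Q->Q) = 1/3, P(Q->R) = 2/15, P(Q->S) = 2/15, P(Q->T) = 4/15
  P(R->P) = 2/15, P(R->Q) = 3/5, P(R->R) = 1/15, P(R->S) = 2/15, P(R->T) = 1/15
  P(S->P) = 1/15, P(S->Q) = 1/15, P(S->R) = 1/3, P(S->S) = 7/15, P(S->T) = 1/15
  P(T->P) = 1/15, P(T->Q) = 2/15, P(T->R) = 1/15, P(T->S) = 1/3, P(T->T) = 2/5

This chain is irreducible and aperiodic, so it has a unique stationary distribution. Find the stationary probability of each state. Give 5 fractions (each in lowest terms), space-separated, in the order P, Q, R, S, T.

Answer: 3392/28241 6993/28241 5470/28241 7464/28241 4922/28241

Derivation:
The stationary distribution satisfies pi = pi * P, i.e.:
  pi_P = 4/15*pi_P + 2/15*pi_Q + 2/15*pi_R + 1/15*pi_S + 1/15*pi_T
  pi_Q = 1/15*pi_P + 1/3*pi_Q + 3/5*pi_R + 1/15*pi_S + 2/15*pi_T
  pi_R = 2/5*pi_P + 2/15*pi_Q + 1/15*pi_R + 1/3*pi_S + 1/15*pi_T
  pi_S = 1/5*pi_P + 2/15*pi_Q + 2/15*pi_R + 7/15*pi_S + 1/3*pi_T
  pi_T = 1/15*pi_P + 4/15*pi_Q + 1/15*pi_R + 1/15*pi_S + 2/5*pi_T
with normalization: pi_P + pi_Q + pi_R + pi_S + pi_T = 1.

Using the first 4 balance equations plus normalization, the linear system A*pi = b is:
  [-11/15, 2/15, 2/15, 1/15, 1/15] . pi = 0
  [1/15, -2/3, 3/5, 1/15, 2/15] . pi = 0
  [2/5, 2/15, -14/15, 1/3, 1/15] . pi = 0
  [1/5, 2/15, 2/15, -8/15, 1/3] . pi = 0
  [1, 1, 1, 1, 1] . pi = 1

Solving yields:
  pi_P = 3392/28241
  pi_Q = 6993/28241
  pi_R = 5470/28241
  pi_S = 7464/28241
  pi_T = 4922/28241

Verification (pi * P):
  3392/28241*4/15 + 6993/28241*2/15 + 5470/28241*2/15 + 7464/28241*1/15 + 4922/28241*1/15 = 3392/28241 = pi_P  (ok)
  3392/28241*1/15 + 6993/28241*1/3 + 5470/28241*3/5 + 7464/28241*1/15 + 4922/28241*2/15 = 6993/28241 = pi_Q  (ok)
  3392/28241*2/5 + 6993/28241*2/15 + 5470/28241*1/15 + 7464/28241*1/3 + 4922/28241*1/15 = 5470/28241 = pi_R  (ok)
  3392/28241*1/5 + 6993/28241*2/15 + 5470/28241*2/15 + 7464/28241*7/15 + 4922/28241*1/3 = 7464/28241 = pi_S  (ok)
  3392/28241*1/15 + 6993/28241*4/15 + 5470/28241*1/15 + 7464/28241*1/15 + 4922/28241*2/5 = 4922/28241 = pi_T  (ok)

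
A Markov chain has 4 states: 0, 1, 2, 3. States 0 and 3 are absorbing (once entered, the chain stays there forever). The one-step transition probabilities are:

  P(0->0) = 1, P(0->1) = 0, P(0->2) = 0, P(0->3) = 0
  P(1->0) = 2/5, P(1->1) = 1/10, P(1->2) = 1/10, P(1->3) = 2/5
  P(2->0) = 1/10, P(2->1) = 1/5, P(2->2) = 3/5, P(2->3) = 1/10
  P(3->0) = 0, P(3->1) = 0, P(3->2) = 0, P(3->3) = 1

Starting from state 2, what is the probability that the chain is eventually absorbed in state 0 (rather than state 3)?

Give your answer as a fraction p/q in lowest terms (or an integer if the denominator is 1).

Let a_i = P(absorbed in 0 | start in state i).
Boundary conditions: a_0 = 1, a_3 = 0.
For each transient state i, a_i = sum_j P(i->j) * a_j:
  a_1 = 2/5*a_0 + 1/10*a_1 + 1/10*a_2 + 2/5*a_3
  a_2 = 1/10*a_0 + 1/5*a_1 + 3/5*a_2 + 1/10*a_3

Substituting a_0 = 1 and a_3 = 0, rearrange to (I - Q) a = r where r[i] = P(i -> 0):
  [9/10, -1/10] . (a_1, a_2) = 2/5
  [-1/5, 2/5] . (a_1, a_2) = 1/10

Solving yields:
  a_1 = 1/2
  a_2 = 1/2

Starting state is 2, so the absorption probability is a_2 = 1/2.

Answer: 1/2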